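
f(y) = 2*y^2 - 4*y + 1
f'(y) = 4*y - 4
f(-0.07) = 1.29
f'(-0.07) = -4.28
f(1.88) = 0.55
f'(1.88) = 3.52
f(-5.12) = 73.91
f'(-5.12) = -24.48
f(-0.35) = 2.64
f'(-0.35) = -5.40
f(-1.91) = 15.94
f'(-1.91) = -11.64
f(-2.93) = 29.89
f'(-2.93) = -15.72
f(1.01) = -1.00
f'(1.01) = 0.04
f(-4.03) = 49.60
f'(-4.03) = -20.12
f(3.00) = 7.00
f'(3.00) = 8.00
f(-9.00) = 199.00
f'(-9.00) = -40.00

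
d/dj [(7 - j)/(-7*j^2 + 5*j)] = 7*(-j^2 + 14*j - 5)/(j^2*(49*j^2 - 70*j + 25))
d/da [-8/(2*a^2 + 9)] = 32*a/(2*a^2 + 9)^2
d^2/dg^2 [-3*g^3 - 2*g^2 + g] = -18*g - 4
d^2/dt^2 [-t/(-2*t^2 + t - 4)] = 2*(t*(4*t - 1)^2 + (1 - 6*t)*(2*t^2 - t + 4))/(2*t^2 - t + 4)^3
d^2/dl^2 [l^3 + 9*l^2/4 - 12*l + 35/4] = 6*l + 9/2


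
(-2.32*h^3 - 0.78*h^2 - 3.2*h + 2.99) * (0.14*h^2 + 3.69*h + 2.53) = -0.3248*h^5 - 8.67*h^4 - 9.1958*h^3 - 13.3628*h^2 + 2.9371*h + 7.5647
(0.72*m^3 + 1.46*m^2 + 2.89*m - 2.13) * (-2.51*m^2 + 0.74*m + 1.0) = -1.8072*m^5 - 3.1318*m^4 - 5.4535*m^3 + 8.9449*m^2 + 1.3138*m - 2.13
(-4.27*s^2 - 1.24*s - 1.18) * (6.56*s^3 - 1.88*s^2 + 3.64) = -28.0112*s^5 - 0.1068*s^4 - 5.4096*s^3 - 13.3244*s^2 - 4.5136*s - 4.2952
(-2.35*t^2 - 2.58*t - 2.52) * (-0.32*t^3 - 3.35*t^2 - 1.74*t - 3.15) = 0.752*t^5 + 8.6981*t^4 + 13.5384*t^3 + 20.3337*t^2 + 12.5118*t + 7.938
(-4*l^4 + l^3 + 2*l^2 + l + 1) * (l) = -4*l^5 + l^4 + 2*l^3 + l^2 + l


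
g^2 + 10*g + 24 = (g + 4)*(g + 6)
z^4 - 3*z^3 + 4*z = z*(z - 2)^2*(z + 1)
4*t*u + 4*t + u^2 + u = (4*t + u)*(u + 1)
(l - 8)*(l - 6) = l^2 - 14*l + 48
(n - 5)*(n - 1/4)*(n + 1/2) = n^3 - 19*n^2/4 - 11*n/8 + 5/8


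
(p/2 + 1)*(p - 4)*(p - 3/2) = p^3/2 - 7*p^2/4 - 5*p/2 + 6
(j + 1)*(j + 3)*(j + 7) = j^3 + 11*j^2 + 31*j + 21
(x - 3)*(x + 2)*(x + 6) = x^3 + 5*x^2 - 12*x - 36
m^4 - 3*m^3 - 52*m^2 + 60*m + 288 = (m - 8)*(m - 3)*(m + 2)*(m + 6)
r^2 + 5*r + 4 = (r + 1)*(r + 4)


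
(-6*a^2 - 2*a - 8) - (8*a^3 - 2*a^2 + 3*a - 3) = -8*a^3 - 4*a^2 - 5*a - 5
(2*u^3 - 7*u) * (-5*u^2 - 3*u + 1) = -10*u^5 - 6*u^4 + 37*u^3 + 21*u^2 - 7*u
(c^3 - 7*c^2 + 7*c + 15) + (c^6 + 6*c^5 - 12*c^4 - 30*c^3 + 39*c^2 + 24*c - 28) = c^6 + 6*c^5 - 12*c^4 - 29*c^3 + 32*c^2 + 31*c - 13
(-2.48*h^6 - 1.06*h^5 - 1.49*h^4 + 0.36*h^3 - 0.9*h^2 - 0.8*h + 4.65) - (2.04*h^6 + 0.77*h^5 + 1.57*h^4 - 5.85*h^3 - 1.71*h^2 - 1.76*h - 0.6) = -4.52*h^6 - 1.83*h^5 - 3.06*h^4 + 6.21*h^3 + 0.81*h^2 + 0.96*h + 5.25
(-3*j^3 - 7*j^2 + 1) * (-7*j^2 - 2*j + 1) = 21*j^5 + 55*j^4 + 11*j^3 - 14*j^2 - 2*j + 1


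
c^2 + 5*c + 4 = (c + 1)*(c + 4)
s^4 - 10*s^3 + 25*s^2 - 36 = (s - 6)*(s - 3)*(s - 2)*(s + 1)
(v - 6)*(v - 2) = v^2 - 8*v + 12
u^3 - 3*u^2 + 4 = (u - 2)^2*(u + 1)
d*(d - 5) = d^2 - 5*d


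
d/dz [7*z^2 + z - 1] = 14*z + 1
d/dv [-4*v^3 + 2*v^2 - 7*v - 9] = -12*v^2 + 4*v - 7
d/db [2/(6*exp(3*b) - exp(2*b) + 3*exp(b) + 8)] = (-36*exp(2*b) + 4*exp(b) - 6)*exp(b)/(6*exp(3*b) - exp(2*b) + 3*exp(b) + 8)^2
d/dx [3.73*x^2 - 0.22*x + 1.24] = 7.46*x - 0.22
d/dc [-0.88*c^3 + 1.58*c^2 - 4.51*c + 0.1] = -2.64*c^2 + 3.16*c - 4.51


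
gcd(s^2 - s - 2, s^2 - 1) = s + 1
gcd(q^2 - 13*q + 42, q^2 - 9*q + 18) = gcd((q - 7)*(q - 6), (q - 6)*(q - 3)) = q - 6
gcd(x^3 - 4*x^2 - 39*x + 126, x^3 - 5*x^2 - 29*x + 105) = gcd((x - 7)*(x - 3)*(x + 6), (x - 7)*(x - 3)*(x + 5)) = x^2 - 10*x + 21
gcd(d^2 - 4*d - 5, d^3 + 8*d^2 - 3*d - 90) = 1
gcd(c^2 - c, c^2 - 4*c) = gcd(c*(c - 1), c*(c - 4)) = c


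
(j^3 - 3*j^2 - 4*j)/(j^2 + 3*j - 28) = j*(j + 1)/(j + 7)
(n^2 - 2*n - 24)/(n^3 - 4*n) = (n^2 - 2*n - 24)/(n*(n^2 - 4))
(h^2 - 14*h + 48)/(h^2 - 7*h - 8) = (h - 6)/(h + 1)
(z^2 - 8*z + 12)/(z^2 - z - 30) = (z - 2)/(z + 5)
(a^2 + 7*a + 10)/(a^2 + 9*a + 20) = (a + 2)/(a + 4)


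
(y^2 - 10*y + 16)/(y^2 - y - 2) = (y - 8)/(y + 1)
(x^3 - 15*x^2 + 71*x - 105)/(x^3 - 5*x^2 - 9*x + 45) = (x - 7)/(x + 3)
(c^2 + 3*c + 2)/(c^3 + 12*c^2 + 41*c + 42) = (c + 1)/(c^2 + 10*c + 21)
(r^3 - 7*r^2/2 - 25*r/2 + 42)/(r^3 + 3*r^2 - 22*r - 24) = (2*r^2 + r - 21)/(2*(r^2 + 7*r + 6))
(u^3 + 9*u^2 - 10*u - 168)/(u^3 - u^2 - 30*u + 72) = (u + 7)/(u - 3)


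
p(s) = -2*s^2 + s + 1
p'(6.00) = -23.00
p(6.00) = -65.00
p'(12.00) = -47.00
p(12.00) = -275.00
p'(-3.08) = 13.32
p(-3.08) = -21.05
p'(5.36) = -20.44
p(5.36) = -51.10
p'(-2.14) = 9.56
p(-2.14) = -10.30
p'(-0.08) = 1.32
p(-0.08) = 0.91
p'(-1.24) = 5.96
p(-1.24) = -3.32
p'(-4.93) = 20.72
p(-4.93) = -52.54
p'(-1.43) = 6.72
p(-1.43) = -4.52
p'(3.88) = -14.52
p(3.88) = -25.23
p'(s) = 1 - 4*s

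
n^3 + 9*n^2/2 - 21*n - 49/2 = (n - 7/2)*(n + 1)*(n + 7)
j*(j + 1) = j^2 + j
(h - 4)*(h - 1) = h^2 - 5*h + 4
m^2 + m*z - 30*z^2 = (m - 5*z)*(m + 6*z)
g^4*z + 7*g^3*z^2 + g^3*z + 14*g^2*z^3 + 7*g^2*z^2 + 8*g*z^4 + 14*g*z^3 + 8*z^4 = (g + z)*(g + 2*z)*(g + 4*z)*(g*z + z)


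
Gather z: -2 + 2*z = 2*z - 2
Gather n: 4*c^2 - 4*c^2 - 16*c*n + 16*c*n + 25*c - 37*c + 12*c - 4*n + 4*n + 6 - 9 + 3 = 0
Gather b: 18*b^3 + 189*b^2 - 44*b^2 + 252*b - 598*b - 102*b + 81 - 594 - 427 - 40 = 18*b^3 + 145*b^2 - 448*b - 980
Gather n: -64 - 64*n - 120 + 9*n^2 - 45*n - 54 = 9*n^2 - 109*n - 238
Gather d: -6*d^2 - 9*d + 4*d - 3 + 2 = -6*d^2 - 5*d - 1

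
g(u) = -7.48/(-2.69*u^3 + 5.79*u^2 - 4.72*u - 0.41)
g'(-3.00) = -0.04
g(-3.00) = -0.05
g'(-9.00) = -0.00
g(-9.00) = -0.00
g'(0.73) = -1.29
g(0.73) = 4.12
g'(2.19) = -1.07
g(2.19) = 0.67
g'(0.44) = -3.49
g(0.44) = 4.69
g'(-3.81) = -0.02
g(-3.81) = -0.03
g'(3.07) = -0.23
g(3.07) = 0.20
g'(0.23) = -12.44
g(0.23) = 6.12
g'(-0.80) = -2.01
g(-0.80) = -0.89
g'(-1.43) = -0.42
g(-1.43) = -0.29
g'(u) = -7.48*(8.07*u^2 - 11.58*u + 4.72)/(-2.69*u^3 + 5.79*u^2 - 4.72*u - 0.41)^2 = (-60.3636*u^2 + 86.6184*u - 35.3056)/(2.69*u^3 - 5.79*u^2 + 4.72*u + 0.41)^2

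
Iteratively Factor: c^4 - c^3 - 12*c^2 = (c)*(c^3 - c^2 - 12*c) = c*(c - 4)*(c^2 + 3*c) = c*(c - 4)*(c + 3)*(c)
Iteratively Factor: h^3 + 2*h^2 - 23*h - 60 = (h + 4)*(h^2 - 2*h - 15) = (h + 3)*(h + 4)*(h - 5)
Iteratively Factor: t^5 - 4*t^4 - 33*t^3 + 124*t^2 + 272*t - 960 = (t - 4)*(t^4 - 33*t^2 - 8*t + 240) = (t - 4)*(t + 4)*(t^3 - 4*t^2 - 17*t + 60) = (t - 4)*(t - 3)*(t + 4)*(t^2 - t - 20) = (t - 4)*(t - 3)*(t + 4)^2*(t - 5)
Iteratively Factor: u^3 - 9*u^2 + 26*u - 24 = (u - 3)*(u^2 - 6*u + 8) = (u - 4)*(u - 3)*(u - 2)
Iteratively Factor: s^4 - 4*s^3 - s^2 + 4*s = (s + 1)*(s^3 - 5*s^2 + 4*s) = s*(s + 1)*(s^2 - 5*s + 4) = s*(s - 4)*(s + 1)*(s - 1)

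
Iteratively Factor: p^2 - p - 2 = (p + 1)*(p - 2)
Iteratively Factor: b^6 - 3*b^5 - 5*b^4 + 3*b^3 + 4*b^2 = (b - 4)*(b^5 + b^4 - b^3 - b^2) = (b - 4)*(b + 1)*(b^4 - b^2) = b*(b - 4)*(b + 1)*(b^3 - b) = b*(b - 4)*(b - 1)*(b + 1)*(b^2 + b) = b^2*(b - 4)*(b - 1)*(b + 1)*(b + 1)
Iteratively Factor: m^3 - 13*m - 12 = (m - 4)*(m^2 + 4*m + 3) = (m - 4)*(m + 1)*(m + 3)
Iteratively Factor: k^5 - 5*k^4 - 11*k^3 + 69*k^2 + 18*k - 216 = (k - 3)*(k^4 - 2*k^3 - 17*k^2 + 18*k + 72) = (k - 3)*(k + 2)*(k^3 - 4*k^2 - 9*k + 36) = (k - 3)^2*(k + 2)*(k^2 - k - 12) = (k - 3)^2*(k + 2)*(k + 3)*(k - 4)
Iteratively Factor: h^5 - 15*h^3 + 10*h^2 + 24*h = (h - 3)*(h^4 + 3*h^3 - 6*h^2 - 8*h) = h*(h - 3)*(h^3 + 3*h^2 - 6*h - 8) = h*(h - 3)*(h + 4)*(h^2 - h - 2) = h*(h - 3)*(h + 1)*(h + 4)*(h - 2)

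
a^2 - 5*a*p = a*(a - 5*p)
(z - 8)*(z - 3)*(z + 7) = z^3 - 4*z^2 - 53*z + 168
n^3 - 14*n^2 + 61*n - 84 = (n - 7)*(n - 4)*(n - 3)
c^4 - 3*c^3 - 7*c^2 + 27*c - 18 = (c - 3)*(c - 2)*(c - 1)*(c + 3)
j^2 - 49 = (j - 7)*(j + 7)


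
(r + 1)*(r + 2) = r^2 + 3*r + 2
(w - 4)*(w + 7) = w^2 + 3*w - 28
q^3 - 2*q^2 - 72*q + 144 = (q - 2)*(q - 6*sqrt(2))*(q + 6*sqrt(2))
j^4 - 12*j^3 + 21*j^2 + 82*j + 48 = (j - 8)*(j - 6)*(j + 1)^2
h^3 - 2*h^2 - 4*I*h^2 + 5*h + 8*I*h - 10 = (h - 2)*(h - 5*I)*(h + I)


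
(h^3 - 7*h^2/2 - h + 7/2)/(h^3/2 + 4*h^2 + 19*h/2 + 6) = (2*h^2 - 9*h + 7)/(h^2 + 7*h + 12)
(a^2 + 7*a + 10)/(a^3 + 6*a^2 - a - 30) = (a + 2)/(a^2 + a - 6)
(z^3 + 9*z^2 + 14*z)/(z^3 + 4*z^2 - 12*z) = (z^2 + 9*z + 14)/(z^2 + 4*z - 12)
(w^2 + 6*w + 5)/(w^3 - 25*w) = (w + 1)/(w*(w - 5))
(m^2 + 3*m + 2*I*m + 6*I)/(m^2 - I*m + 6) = (m + 3)/(m - 3*I)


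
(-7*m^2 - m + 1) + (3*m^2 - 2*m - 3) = -4*m^2 - 3*m - 2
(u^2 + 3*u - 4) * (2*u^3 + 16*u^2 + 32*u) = 2*u^5 + 22*u^4 + 72*u^3 + 32*u^2 - 128*u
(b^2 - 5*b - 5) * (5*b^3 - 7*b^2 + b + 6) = 5*b^5 - 32*b^4 + 11*b^3 + 36*b^2 - 35*b - 30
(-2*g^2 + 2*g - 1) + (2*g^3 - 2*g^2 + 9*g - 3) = 2*g^3 - 4*g^2 + 11*g - 4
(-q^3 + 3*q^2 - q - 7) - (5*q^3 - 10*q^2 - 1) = -6*q^3 + 13*q^2 - q - 6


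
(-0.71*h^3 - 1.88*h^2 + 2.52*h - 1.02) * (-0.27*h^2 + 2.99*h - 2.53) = 0.1917*h^5 - 1.6153*h^4 - 4.5053*h^3 + 12.5666*h^2 - 9.4254*h + 2.5806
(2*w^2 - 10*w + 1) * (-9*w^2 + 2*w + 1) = -18*w^4 + 94*w^3 - 27*w^2 - 8*w + 1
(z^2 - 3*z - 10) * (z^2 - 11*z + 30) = z^4 - 14*z^3 + 53*z^2 + 20*z - 300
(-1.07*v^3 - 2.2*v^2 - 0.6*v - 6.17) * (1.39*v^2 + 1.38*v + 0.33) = -1.4873*v^5 - 4.5346*v^4 - 4.2231*v^3 - 10.1303*v^2 - 8.7126*v - 2.0361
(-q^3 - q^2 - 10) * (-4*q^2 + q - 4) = 4*q^5 + 3*q^4 + 3*q^3 + 44*q^2 - 10*q + 40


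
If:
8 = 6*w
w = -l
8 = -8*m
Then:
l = -4/3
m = -1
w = 4/3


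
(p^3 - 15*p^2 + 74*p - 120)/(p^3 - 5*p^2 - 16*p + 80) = (p - 6)/(p + 4)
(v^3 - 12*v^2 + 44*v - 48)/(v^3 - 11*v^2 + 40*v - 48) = (v^2 - 8*v + 12)/(v^2 - 7*v + 12)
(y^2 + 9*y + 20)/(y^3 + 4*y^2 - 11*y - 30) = (y + 4)/(y^2 - y - 6)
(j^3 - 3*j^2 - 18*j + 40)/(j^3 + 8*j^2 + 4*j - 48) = (j - 5)/(j + 6)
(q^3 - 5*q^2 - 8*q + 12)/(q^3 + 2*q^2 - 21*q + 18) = (q^2 - 4*q - 12)/(q^2 + 3*q - 18)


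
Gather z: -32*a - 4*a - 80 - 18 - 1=-36*a - 99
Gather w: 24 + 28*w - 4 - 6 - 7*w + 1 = 21*w + 15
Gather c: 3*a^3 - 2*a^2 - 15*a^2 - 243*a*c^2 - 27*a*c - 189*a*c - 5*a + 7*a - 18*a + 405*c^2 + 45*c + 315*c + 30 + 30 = 3*a^3 - 17*a^2 - 16*a + c^2*(405 - 243*a) + c*(360 - 216*a) + 60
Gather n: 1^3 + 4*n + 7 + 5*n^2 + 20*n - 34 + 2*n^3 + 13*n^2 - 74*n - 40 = 2*n^3 + 18*n^2 - 50*n - 66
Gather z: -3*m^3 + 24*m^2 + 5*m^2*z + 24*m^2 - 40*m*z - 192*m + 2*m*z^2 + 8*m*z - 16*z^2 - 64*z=-3*m^3 + 48*m^2 - 192*m + z^2*(2*m - 16) + z*(5*m^2 - 32*m - 64)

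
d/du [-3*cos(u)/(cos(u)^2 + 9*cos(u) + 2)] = 3*(sin(u)^2 + 1)*sin(u)/(cos(u)^2 + 9*cos(u) + 2)^2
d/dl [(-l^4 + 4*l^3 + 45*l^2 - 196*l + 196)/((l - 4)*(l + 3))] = (-2*l^5 + 7*l^4 + 40*l^3 + 7*l^2 - 1472*l + 2548)/(l^4 - 2*l^3 - 23*l^2 + 24*l + 144)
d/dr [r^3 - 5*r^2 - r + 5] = 3*r^2 - 10*r - 1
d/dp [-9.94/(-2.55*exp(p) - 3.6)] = -25.347*exp(p)/(2.55*exp(p) + 3.6)^2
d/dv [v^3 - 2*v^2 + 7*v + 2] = 3*v^2 - 4*v + 7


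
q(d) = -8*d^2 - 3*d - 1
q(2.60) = -62.88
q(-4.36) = -140.00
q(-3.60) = -93.88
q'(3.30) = -55.80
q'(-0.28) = 1.48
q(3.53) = -111.28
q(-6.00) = -271.00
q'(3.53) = -59.48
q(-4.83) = -173.14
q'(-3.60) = 54.60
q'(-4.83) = 74.28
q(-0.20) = -0.72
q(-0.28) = -0.79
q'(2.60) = -44.60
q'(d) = -16*d - 3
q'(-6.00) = 93.00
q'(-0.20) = 0.20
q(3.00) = -82.00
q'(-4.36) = 66.76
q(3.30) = -98.02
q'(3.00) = -51.00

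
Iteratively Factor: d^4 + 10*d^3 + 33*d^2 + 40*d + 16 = (d + 4)*(d^3 + 6*d^2 + 9*d + 4) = (d + 1)*(d + 4)*(d^2 + 5*d + 4) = (d + 1)*(d + 4)^2*(d + 1)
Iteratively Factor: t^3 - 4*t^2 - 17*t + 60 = (t + 4)*(t^2 - 8*t + 15) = (t - 5)*(t + 4)*(t - 3)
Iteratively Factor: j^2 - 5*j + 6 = (j - 2)*(j - 3)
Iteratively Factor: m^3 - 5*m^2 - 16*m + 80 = (m + 4)*(m^2 - 9*m + 20) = (m - 5)*(m + 4)*(m - 4)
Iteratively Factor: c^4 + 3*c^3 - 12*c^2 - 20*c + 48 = (c + 4)*(c^3 - c^2 - 8*c + 12) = (c - 2)*(c + 4)*(c^2 + c - 6) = (c - 2)^2*(c + 4)*(c + 3)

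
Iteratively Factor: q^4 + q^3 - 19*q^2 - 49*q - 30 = (q + 3)*(q^3 - 2*q^2 - 13*q - 10) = (q + 2)*(q + 3)*(q^2 - 4*q - 5) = (q + 1)*(q + 2)*(q + 3)*(q - 5)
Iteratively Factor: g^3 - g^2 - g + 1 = (g + 1)*(g^2 - 2*g + 1) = (g - 1)*(g + 1)*(g - 1)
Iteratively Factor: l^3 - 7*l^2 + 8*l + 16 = (l + 1)*(l^2 - 8*l + 16) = (l - 4)*(l + 1)*(l - 4)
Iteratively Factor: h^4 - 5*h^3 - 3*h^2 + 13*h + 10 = (h + 1)*(h^3 - 6*h^2 + 3*h + 10) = (h - 2)*(h + 1)*(h^2 - 4*h - 5) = (h - 5)*(h - 2)*(h + 1)*(h + 1)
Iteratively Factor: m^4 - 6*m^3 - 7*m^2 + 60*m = (m - 5)*(m^3 - m^2 - 12*m) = (m - 5)*(m + 3)*(m^2 - 4*m) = (m - 5)*(m - 4)*(m + 3)*(m)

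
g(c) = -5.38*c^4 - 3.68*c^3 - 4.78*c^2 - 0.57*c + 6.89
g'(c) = -21.52*c^3 - 11.04*c^2 - 9.56*c - 0.57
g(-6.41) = -8299.33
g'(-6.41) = 5274.92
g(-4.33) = -1672.69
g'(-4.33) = 1580.89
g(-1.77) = -39.47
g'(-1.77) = 101.10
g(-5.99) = -6296.40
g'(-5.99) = 4285.70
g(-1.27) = -6.55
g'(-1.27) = 37.85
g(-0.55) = 5.88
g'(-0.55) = 4.93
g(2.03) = -136.11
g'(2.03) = -245.50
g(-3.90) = -1089.93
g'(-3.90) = 1145.34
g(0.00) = 6.89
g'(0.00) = -0.57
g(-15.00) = -261002.56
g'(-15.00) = 70288.83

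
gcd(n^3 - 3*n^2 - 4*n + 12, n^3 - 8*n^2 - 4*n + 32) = n^2 - 4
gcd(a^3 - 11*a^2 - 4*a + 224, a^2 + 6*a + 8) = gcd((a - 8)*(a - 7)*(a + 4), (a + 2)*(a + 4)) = a + 4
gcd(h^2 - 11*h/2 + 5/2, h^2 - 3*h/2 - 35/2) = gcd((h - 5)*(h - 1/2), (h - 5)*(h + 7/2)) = h - 5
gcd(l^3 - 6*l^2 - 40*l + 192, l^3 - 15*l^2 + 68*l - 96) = l^2 - 12*l + 32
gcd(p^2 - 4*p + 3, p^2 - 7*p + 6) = p - 1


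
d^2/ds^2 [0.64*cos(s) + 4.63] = -0.64*cos(s)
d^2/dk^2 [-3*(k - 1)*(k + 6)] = -6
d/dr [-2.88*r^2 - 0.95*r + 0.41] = -5.76*r - 0.95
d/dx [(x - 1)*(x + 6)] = 2*x + 5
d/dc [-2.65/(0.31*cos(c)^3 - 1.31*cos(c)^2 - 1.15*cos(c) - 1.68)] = (-2.4645*cos(c)^2 + 6.943*cos(c) + 3.0475)*sin(c)/(-0.31*cos(c)^3 + 1.31*cos(c)^2 + 1.15*cos(c) + 1.68)^2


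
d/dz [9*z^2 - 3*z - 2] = 18*z - 3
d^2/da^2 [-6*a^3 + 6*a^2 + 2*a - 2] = 12 - 36*a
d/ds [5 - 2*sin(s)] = -2*cos(s)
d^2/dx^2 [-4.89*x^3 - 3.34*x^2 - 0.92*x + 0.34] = -29.34*x - 6.68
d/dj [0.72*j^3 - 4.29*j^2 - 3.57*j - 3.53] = 2.16*j^2 - 8.58*j - 3.57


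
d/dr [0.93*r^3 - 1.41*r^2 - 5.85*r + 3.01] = 2.79*r^2 - 2.82*r - 5.85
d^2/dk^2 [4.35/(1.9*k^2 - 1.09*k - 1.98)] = (31.407*k^2 - 18.0177*k - 4.35*(3.8*k - 1.09)*(7.6*k - 2.18) - 32.7294)/(-1.9*k^2 + 1.09*k + 1.98)^3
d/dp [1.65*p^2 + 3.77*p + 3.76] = 3.3*p + 3.77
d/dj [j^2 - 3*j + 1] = 2*j - 3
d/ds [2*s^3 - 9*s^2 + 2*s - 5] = 6*s^2 - 18*s + 2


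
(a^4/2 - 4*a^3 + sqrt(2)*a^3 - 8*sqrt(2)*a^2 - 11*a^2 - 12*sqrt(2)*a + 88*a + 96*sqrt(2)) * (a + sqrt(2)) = a^5/2 - 4*a^4 + 3*sqrt(2)*a^4/2 - 12*sqrt(2)*a^3 - 9*a^3 - 23*sqrt(2)*a^2 + 72*a^2 - 24*a + 184*sqrt(2)*a + 192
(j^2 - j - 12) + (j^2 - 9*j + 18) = 2*j^2 - 10*j + 6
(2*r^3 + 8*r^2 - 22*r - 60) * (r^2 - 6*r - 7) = 2*r^5 - 4*r^4 - 84*r^3 + 16*r^2 + 514*r + 420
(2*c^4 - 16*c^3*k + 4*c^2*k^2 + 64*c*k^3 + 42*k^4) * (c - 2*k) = 2*c^5 - 20*c^4*k + 36*c^3*k^2 + 56*c^2*k^3 - 86*c*k^4 - 84*k^5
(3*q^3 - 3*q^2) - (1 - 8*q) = 3*q^3 - 3*q^2 + 8*q - 1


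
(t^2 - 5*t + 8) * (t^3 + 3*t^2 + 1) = t^5 - 2*t^4 - 7*t^3 + 25*t^2 - 5*t + 8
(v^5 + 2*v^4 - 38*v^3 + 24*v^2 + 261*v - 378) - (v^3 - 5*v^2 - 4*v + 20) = v^5 + 2*v^4 - 39*v^3 + 29*v^2 + 265*v - 398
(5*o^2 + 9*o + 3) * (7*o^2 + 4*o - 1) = 35*o^4 + 83*o^3 + 52*o^2 + 3*o - 3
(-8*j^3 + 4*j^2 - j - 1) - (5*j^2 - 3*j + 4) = -8*j^3 - j^2 + 2*j - 5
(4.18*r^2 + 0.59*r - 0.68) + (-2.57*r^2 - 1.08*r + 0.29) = 1.61*r^2 - 0.49*r - 0.39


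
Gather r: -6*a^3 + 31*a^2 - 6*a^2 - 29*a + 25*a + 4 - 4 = -6*a^3 + 25*a^2 - 4*a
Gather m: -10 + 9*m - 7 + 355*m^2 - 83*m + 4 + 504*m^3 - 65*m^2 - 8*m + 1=504*m^3 + 290*m^2 - 82*m - 12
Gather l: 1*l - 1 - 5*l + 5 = 4 - 4*l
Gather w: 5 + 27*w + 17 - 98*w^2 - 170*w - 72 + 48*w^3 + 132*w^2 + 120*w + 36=48*w^3 + 34*w^2 - 23*w - 14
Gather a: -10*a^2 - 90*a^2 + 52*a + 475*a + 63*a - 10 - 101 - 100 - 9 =-100*a^2 + 590*a - 220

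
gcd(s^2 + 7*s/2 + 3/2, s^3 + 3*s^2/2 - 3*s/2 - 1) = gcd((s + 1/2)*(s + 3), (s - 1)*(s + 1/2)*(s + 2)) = s + 1/2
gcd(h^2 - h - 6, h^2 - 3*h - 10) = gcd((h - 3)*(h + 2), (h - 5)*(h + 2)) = h + 2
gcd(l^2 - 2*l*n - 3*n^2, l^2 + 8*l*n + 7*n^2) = l + n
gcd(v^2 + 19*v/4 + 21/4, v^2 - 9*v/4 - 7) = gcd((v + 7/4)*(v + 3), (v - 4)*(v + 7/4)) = v + 7/4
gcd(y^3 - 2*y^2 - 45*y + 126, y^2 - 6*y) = y - 6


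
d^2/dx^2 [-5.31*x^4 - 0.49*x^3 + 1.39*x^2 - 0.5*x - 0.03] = -63.72*x^2 - 2.94*x + 2.78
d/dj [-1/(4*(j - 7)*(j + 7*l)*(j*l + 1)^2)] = (2*l*(j - 7)*(j + 7*l) + (j - 7)*(j*l + 1) + (j + 7*l)*(j*l + 1))/(4*(j - 7)^2*(j + 7*l)^2*(j*l + 1)^3)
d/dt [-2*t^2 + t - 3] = 1 - 4*t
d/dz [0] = 0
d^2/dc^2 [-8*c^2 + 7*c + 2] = -16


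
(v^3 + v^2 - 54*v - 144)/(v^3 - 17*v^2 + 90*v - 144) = (v^2 + 9*v + 18)/(v^2 - 9*v + 18)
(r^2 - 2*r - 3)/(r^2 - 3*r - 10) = (-r^2 + 2*r + 3)/(-r^2 + 3*r + 10)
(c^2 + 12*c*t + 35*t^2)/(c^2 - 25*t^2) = (-c - 7*t)/(-c + 5*t)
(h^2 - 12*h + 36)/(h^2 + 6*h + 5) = (h^2 - 12*h + 36)/(h^2 + 6*h + 5)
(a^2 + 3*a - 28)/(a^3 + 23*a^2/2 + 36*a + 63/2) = 2*(a - 4)/(2*a^2 + 9*a + 9)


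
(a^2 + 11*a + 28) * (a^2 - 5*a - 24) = a^4 + 6*a^3 - 51*a^2 - 404*a - 672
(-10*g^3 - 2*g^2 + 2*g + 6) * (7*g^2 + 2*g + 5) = -70*g^5 - 34*g^4 - 40*g^3 + 36*g^2 + 22*g + 30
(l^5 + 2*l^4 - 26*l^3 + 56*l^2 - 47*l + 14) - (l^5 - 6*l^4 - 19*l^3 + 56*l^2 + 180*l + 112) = 8*l^4 - 7*l^3 - 227*l - 98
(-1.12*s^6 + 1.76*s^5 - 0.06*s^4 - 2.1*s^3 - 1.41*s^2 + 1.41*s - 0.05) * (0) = 0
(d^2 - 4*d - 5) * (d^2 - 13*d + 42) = d^4 - 17*d^3 + 89*d^2 - 103*d - 210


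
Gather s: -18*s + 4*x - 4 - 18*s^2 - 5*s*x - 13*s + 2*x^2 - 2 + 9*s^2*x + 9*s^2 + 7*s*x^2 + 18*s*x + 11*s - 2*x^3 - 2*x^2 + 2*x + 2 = s^2*(9*x - 9) + s*(7*x^2 + 13*x - 20) - 2*x^3 + 6*x - 4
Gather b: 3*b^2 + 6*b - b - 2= 3*b^2 + 5*b - 2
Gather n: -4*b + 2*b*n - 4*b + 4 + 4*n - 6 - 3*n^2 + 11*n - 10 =-8*b - 3*n^2 + n*(2*b + 15) - 12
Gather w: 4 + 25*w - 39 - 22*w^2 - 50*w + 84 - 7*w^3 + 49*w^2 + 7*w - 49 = -7*w^3 + 27*w^2 - 18*w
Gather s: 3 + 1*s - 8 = s - 5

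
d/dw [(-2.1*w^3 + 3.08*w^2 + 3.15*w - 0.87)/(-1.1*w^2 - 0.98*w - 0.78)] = (2.31*w^4 + 4.116*w^3 + 5.3606*w^2 - 6.7188*w - 3.3096)/(1.21*w^4 + 2.156*w^3 + 2.6764*w^2 + 1.5288*w + 0.6084)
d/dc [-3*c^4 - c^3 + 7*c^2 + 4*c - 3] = -12*c^3 - 3*c^2 + 14*c + 4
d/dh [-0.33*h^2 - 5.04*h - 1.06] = -0.66*h - 5.04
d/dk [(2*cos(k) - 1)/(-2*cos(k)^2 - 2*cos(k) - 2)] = (2*cos(k) - cos(2*k) + 2)*sin(k)/(2*(cos(k)^2 + cos(k) + 1)^2)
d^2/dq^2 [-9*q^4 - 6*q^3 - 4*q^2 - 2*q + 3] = -108*q^2 - 36*q - 8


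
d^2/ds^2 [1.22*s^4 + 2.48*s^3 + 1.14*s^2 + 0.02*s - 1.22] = 14.64*s^2 + 14.88*s + 2.28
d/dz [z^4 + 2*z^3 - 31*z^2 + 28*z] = 4*z^3 + 6*z^2 - 62*z + 28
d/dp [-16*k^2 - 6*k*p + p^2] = -6*k + 2*p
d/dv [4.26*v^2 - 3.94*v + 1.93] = 8.52*v - 3.94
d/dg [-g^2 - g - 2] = -2*g - 1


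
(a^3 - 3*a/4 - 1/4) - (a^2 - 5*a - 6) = a^3 - a^2 + 17*a/4 + 23/4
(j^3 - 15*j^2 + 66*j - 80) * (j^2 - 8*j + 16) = j^5 - 23*j^4 + 202*j^3 - 848*j^2 + 1696*j - 1280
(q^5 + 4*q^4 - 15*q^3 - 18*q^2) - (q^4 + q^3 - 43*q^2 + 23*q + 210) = q^5 + 3*q^4 - 16*q^3 + 25*q^2 - 23*q - 210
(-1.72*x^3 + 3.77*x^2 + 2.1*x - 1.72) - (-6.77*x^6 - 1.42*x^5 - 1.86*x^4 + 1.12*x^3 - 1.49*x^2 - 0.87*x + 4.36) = 6.77*x^6 + 1.42*x^5 + 1.86*x^4 - 2.84*x^3 + 5.26*x^2 + 2.97*x - 6.08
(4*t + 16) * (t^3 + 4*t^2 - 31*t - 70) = 4*t^4 + 32*t^3 - 60*t^2 - 776*t - 1120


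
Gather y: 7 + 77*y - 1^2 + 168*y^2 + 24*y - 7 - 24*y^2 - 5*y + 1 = 144*y^2 + 96*y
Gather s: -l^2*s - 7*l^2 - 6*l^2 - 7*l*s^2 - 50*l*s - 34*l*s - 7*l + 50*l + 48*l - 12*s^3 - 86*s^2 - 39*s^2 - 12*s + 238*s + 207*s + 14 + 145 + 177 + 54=-13*l^2 + 91*l - 12*s^3 + s^2*(-7*l - 125) + s*(-l^2 - 84*l + 433) + 390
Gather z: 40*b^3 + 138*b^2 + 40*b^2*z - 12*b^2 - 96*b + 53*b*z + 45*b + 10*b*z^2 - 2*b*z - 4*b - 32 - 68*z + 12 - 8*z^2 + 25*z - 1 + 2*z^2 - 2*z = 40*b^3 + 126*b^2 - 55*b + z^2*(10*b - 6) + z*(40*b^2 + 51*b - 45) - 21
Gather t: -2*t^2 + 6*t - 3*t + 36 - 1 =-2*t^2 + 3*t + 35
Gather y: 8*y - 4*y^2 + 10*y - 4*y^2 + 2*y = -8*y^2 + 20*y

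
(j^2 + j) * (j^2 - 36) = j^4 + j^3 - 36*j^2 - 36*j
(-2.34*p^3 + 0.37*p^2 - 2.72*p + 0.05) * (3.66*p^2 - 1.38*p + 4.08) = -8.5644*p^5 + 4.5834*p^4 - 20.013*p^3 + 5.4462*p^2 - 11.1666*p + 0.204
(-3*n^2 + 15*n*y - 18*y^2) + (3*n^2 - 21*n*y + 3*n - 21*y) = -6*n*y + 3*n - 18*y^2 - 21*y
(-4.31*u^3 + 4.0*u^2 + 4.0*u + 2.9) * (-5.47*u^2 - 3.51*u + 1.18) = 23.5757*u^5 - 6.7519*u^4 - 41.0058*u^3 - 25.183*u^2 - 5.459*u + 3.422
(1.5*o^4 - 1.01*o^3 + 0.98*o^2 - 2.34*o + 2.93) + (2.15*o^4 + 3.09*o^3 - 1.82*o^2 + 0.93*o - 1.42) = 3.65*o^4 + 2.08*o^3 - 0.84*o^2 - 1.41*o + 1.51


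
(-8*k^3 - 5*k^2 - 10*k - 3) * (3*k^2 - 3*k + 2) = -24*k^5 + 9*k^4 - 31*k^3 + 11*k^2 - 11*k - 6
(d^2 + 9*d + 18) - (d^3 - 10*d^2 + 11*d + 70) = -d^3 + 11*d^2 - 2*d - 52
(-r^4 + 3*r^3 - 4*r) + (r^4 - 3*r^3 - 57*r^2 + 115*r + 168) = -57*r^2 + 111*r + 168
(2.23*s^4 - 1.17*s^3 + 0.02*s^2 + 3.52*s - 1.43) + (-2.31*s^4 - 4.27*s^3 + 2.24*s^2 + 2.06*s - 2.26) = -0.0800000000000001*s^4 - 5.44*s^3 + 2.26*s^2 + 5.58*s - 3.69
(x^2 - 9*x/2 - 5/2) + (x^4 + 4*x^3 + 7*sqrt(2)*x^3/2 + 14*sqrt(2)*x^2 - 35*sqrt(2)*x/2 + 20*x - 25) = x^4 + 4*x^3 + 7*sqrt(2)*x^3/2 + x^2 + 14*sqrt(2)*x^2 - 35*sqrt(2)*x/2 + 31*x/2 - 55/2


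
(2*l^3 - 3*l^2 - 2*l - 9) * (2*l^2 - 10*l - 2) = 4*l^5 - 26*l^4 + 22*l^3 + 8*l^2 + 94*l + 18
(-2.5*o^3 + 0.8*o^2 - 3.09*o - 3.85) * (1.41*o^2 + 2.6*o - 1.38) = -3.525*o^5 - 5.372*o^4 + 1.1731*o^3 - 14.5665*o^2 - 5.7458*o + 5.313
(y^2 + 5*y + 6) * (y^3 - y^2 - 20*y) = y^5 + 4*y^4 - 19*y^3 - 106*y^2 - 120*y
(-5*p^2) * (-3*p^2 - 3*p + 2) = 15*p^4 + 15*p^3 - 10*p^2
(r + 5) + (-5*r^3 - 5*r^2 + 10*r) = -5*r^3 - 5*r^2 + 11*r + 5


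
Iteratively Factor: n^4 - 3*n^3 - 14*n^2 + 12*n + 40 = (n - 2)*(n^3 - n^2 - 16*n - 20) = (n - 2)*(n + 2)*(n^2 - 3*n - 10) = (n - 2)*(n + 2)^2*(n - 5)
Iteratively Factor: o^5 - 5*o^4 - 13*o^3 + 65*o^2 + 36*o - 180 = (o - 2)*(o^4 - 3*o^3 - 19*o^2 + 27*o + 90) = (o - 2)*(o + 3)*(o^3 - 6*o^2 - o + 30) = (o - 2)*(o + 2)*(o + 3)*(o^2 - 8*o + 15) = (o - 3)*(o - 2)*(o + 2)*(o + 3)*(o - 5)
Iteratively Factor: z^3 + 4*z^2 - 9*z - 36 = (z + 3)*(z^2 + z - 12) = (z - 3)*(z + 3)*(z + 4)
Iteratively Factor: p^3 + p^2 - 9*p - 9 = (p + 3)*(p^2 - 2*p - 3) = (p + 1)*(p + 3)*(p - 3)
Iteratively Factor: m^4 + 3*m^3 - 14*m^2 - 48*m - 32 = (m + 4)*(m^3 - m^2 - 10*m - 8) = (m + 2)*(m + 4)*(m^2 - 3*m - 4) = (m - 4)*(m + 2)*(m + 4)*(m + 1)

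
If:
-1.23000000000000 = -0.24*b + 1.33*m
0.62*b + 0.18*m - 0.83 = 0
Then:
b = 1.53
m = -0.65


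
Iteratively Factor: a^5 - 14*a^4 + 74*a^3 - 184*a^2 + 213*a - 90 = (a - 1)*(a^4 - 13*a^3 + 61*a^2 - 123*a + 90) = (a - 2)*(a - 1)*(a^3 - 11*a^2 + 39*a - 45) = (a - 3)*(a - 2)*(a - 1)*(a^2 - 8*a + 15) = (a - 5)*(a - 3)*(a - 2)*(a - 1)*(a - 3)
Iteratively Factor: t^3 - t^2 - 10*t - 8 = (t + 2)*(t^2 - 3*t - 4) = (t - 4)*(t + 2)*(t + 1)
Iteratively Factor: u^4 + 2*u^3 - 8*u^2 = (u + 4)*(u^3 - 2*u^2) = u*(u + 4)*(u^2 - 2*u) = u*(u - 2)*(u + 4)*(u)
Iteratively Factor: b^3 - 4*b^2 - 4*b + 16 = (b + 2)*(b^2 - 6*b + 8) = (b - 4)*(b + 2)*(b - 2)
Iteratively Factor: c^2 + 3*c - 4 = (c + 4)*(c - 1)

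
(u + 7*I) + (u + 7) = 2*u + 7 + 7*I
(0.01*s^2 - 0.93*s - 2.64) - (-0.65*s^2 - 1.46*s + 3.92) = 0.66*s^2 + 0.53*s - 6.56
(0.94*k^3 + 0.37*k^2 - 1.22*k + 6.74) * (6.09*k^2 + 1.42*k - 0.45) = 5.7246*k^5 + 3.5881*k^4 - 7.3274*k^3 + 39.1477*k^2 + 10.1198*k - 3.033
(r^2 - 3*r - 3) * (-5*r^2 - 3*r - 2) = -5*r^4 + 12*r^3 + 22*r^2 + 15*r + 6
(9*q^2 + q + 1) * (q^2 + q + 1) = 9*q^4 + 10*q^3 + 11*q^2 + 2*q + 1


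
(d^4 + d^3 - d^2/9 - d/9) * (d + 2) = d^5 + 3*d^4 + 17*d^3/9 - d^2/3 - 2*d/9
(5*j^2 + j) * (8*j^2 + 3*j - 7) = 40*j^4 + 23*j^3 - 32*j^2 - 7*j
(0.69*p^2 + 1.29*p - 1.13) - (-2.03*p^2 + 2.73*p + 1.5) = 2.72*p^2 - 1.44*p - 2.63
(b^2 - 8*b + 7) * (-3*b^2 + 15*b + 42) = -3*b^4 + 39*b^3 - 99*b^2 - 231*b + 294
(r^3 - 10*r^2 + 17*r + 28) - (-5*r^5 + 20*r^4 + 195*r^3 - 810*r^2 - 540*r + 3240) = 5*r^5 - 20*r^4 - 194*r^3 + 800*r^2 + 557*r - 3212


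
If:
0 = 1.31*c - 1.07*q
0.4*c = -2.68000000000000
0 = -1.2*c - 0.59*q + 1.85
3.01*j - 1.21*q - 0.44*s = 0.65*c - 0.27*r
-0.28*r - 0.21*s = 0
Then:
No Solution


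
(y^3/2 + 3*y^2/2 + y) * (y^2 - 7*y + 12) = y^5/2 - 2*y^4 - 7*y^3/2 + 11*y^2 + 12*y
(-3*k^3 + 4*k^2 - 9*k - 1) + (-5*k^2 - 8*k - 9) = -3*k^3 - k^2 - 17*k - 10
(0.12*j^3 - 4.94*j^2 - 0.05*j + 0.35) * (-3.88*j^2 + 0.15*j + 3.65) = -0.4656*j^5 + 19.1852*j^4 - 0.109*j^3 - 19.3965*j^2 - 0.13*j + 1.2775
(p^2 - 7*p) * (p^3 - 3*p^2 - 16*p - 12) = p^5 - 10*p^4 + 5*p^3 + 100*p^2 + 84*p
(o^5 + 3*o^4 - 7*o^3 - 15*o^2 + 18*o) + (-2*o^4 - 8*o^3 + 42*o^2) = o^5 + o^4 - 15*o^3 + 27*o^2 + 18*o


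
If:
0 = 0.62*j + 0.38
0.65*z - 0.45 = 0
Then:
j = -0.61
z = 0.69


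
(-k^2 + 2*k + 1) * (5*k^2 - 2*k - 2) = -5*k^4 + 12*k^3 + 3*k^2 - 6*k - 2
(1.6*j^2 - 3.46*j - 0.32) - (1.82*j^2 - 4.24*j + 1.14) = -0.22*j^2 + 0.78*j - 1.46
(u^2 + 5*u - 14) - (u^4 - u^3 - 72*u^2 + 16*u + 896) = -u^4 + u^3 + 73*u^2 - 11*u - 910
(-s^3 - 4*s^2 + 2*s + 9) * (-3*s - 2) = 3*s^4 + 14*s^3 + 2*s^2 - 31*s - 18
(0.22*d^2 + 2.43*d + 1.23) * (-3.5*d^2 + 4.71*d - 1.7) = -0.77*d^4 - 7.4688*d^3 + 6.7663*d^2 + 1.6623*d - 2.091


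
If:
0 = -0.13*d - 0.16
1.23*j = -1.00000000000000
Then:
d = -1.23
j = -0.81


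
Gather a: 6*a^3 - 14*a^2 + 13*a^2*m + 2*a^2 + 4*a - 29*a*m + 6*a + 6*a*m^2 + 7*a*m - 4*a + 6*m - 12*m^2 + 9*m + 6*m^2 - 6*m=6*a^3 + a^2*(13*m - 12) + a*(6*m^2 - 22*m + 6) - 6*m^2 + 9*m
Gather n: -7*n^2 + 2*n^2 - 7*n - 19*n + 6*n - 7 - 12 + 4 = -5*n^2 - 20*n - 15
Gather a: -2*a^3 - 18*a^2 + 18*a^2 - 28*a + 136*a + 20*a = -2*a^3 + 128*a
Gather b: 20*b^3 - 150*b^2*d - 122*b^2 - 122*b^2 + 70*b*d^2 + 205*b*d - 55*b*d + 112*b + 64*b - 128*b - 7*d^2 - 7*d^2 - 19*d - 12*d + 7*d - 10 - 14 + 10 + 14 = 20*b^3 + b^2*(-150*d - 244) + b*(70*d^2 + 150*d + 48) - 14*d^2 - 24*d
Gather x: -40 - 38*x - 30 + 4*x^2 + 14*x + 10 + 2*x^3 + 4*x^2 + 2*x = 2*x^3 + 8*x^2 - 22*x - 60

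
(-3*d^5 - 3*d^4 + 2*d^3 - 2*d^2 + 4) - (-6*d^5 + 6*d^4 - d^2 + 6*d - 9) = 3*d^5 - 9*d^4 + 2*d^3 - d^2 - 6*d + 13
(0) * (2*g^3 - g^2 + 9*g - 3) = 0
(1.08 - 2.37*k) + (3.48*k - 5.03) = 1.11*k - 3.95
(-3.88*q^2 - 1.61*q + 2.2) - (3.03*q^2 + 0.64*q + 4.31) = -6.91*q^2 - 2.25*q - 2.11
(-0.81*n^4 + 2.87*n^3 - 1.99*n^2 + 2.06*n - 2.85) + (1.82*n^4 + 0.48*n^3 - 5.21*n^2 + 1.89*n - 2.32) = 1.01*n^4 + 3.35*n^3 - 7.2*n^2 + 3.95*n - 5.17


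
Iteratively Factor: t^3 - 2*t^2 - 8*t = (t + 2)*(t^2 - 4*t) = (t - 4)*(t + 2)*(t)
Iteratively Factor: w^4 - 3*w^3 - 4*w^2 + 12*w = (w)*(w^3 - 3*w^2 - 4*w + 12) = w*(w + 2)*(w^2 - 5*w + 6) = w*(w - 2)*(w + 2)*(w - 3)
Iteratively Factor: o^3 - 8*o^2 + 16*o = (o - 4)*(o^2 - 4*o) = (o - 4)^2*(o)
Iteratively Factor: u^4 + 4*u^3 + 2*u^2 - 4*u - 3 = (u + 1)*(u^3 + 3*u^2 - u - 3) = (u - 1)*(u + 1)*(u^2 + 4*u + 3) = (u - 1)*(u + 1)^2*(u + 3)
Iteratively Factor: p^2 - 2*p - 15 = (p + 3)*(p - 5)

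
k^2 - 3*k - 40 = (k - 8)*(k + 5)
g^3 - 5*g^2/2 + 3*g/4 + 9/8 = (g - 3/2)^2*(g + 1/2)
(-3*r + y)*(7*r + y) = -21*r^2 + 4*r*y + y^2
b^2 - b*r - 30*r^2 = (b - 6*r)*(b + 5*r)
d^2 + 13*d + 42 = (d + 6)*(d + 7)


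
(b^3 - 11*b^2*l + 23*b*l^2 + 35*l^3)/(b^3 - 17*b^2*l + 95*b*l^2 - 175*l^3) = (b + l)/(b - 5*l)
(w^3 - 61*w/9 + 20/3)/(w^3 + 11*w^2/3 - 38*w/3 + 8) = (w^2 + 4*w/3 - 5)/(w^2 + 5*w - 6)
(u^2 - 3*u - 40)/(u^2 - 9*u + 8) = (u + 5)/(u - 1)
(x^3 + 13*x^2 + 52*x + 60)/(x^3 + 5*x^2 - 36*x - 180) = (x + 2)/(x - 6)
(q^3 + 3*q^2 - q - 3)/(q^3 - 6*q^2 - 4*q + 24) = (q^3 + 3*q^2 - q - 3)/(q^3 - 6*q^2 - 4*q + 24)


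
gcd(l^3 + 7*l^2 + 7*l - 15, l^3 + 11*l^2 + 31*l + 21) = l + 3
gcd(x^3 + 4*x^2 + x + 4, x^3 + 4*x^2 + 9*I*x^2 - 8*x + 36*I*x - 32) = x^2 + x*(4 + I) + 4*I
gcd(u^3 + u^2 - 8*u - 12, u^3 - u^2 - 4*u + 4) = u + 2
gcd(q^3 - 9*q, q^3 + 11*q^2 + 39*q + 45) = q + 3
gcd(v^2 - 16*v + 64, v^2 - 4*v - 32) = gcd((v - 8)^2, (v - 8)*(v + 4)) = v - 8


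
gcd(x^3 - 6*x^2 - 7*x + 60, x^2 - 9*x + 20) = x^2 - 9*x + 20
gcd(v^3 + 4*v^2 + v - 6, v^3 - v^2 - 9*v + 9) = v^2 + 2*v - 3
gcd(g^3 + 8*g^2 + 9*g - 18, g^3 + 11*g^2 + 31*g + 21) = g + 3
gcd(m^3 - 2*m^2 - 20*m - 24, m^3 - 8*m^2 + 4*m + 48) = m^2 - 4*m - 12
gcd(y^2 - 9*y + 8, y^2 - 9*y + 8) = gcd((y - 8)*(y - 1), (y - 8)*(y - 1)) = y^2 - 9*y + 8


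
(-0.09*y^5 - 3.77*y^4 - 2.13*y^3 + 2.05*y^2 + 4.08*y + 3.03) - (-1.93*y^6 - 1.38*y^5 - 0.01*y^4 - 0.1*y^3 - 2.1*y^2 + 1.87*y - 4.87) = 1.93*y^6 + 1.29*y^5 - 3.76*y^4 - 2.03*y^3 + 4.15*y^2 + 2.21*y + 7.9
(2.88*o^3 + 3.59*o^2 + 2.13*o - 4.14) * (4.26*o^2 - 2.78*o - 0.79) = 12.2688*o^5 + 7.287*o^4 - 3.1816*o^3 - 26.3939*o^2 + 9.8265*o + 3.2706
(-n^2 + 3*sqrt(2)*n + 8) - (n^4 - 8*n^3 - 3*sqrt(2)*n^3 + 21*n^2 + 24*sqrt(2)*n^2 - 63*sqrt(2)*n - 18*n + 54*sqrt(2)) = -n^4 + 3*sqrt(2)*n^3 + 8*n^3 - 24*sqrt(2)*n^2 - 22*n^2 + 18*n + 66*sqrt(2)*n - 54*sqrt(2) + 8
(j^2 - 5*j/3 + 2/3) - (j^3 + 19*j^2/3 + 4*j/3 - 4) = -j^3 - 16*j^2/3 - 3*j + 14/3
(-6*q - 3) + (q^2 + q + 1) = q^2 - 5*q - 2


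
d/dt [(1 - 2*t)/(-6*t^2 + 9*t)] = (-4*t^2 + 4*t - 3)/(3*t^2*(4*t^2 - 12*t + 9))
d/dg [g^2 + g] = 2*g + 1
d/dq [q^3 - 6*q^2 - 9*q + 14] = 3*q^2 - 12*q - 9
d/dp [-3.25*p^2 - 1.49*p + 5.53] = -6.5*p - 1.49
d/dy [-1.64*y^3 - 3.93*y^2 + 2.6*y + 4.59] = -4.92*y^2 - 7.86*y + 2.6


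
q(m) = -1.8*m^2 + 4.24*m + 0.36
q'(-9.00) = 36.64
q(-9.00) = -183.60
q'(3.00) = -6.56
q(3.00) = -3.12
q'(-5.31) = 23.36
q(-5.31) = -72.91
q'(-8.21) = 33.80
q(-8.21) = -155.78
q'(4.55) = -12.14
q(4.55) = -17.61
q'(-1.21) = 8.60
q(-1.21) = -7.41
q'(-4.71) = 21.20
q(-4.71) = -59.54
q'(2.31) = -4.08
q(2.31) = 0.55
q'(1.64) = -1.66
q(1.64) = 2.47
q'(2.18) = -3.61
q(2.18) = 1.05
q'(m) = 4.24 - 3.6*m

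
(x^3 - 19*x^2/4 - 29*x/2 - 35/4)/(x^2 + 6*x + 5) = (4*x^2 - 23*x - 35)/(4*(x + 5))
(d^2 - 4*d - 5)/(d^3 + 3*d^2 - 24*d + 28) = (d^2 - 4*d - 5)/(d^3 + 3*d^2 - 24*d + 28)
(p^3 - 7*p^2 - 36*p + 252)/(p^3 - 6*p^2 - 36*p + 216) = (p - 7)/(p - 6)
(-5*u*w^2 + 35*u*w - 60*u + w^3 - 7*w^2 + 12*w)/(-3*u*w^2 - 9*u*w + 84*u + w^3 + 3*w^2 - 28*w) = (5*u*w - 15*u - w^2 + 3*w)/(3*u*w + 21*u - w^2 - 7*w)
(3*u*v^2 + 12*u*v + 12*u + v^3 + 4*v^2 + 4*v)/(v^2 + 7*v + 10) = (3*u*v + 6*u + v^2 + 2*v)/(v + 5)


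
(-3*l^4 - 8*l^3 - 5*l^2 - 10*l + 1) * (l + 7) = -3*l^5 - 29*l^4 - 61*l^3 - 45*l^2 - 69*l + 7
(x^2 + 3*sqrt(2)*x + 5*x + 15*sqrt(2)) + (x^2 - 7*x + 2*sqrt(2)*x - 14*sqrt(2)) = 2*x^2 - 2*x + 5*sqrt(2)*x + sqrt(2)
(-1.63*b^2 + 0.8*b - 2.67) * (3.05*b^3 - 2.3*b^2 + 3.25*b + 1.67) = -4.9715*b^5 + 6.189*b^4 - 15.281*b^3 + 6.0189*b^2 - 7.3415*b - 4.4589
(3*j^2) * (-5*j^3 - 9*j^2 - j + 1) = -15*j^5 - 27*j^4 - 3*j^3 + 3*j^2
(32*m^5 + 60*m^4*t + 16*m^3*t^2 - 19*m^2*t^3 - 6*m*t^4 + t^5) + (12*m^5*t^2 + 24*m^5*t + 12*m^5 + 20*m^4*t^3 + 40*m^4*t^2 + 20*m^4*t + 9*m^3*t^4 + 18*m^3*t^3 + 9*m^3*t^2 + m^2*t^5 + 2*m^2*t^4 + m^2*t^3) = 12*m^5*t^2 + 24*m^5*t + 44*m^5 + 20*m^4*t^3 + 40*m^4*t^2 + 80*m^4*t + 9*m^3*t^4 + 18*m^3*t^3 + 25*m^3*t^2 + m^2*t^5 + 2*m^2*t^4 - 18*m^2*t^3 - 6*m*t^4 + t^5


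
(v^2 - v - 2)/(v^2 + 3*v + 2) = (v - 2)/(v + 2)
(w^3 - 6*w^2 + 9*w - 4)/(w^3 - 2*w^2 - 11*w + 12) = (w - 1)/(w + 3)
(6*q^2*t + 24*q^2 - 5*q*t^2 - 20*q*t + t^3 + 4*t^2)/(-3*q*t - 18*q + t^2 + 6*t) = (-2*q*t - 8*q + t^2 + 4*t)/(t + 6)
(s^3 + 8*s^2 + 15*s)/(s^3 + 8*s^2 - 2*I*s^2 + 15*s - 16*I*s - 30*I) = s/(s - 2*I)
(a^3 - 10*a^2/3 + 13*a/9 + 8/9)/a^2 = a - 10/3 + 13/(9*a) + 8/(9*a^2)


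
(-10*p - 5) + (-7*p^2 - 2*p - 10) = -7*p^2 - 12*p - 15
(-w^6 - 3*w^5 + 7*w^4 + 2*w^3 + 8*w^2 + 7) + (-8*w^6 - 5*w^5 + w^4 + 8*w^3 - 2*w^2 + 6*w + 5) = -9*w^6 - 8*w^5 + 8*w^4 + 10*w^3 + 6*w^2 + 6*w + 12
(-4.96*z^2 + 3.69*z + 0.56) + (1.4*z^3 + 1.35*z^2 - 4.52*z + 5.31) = 1.4*z^3 - 3.61*z^2 - 0.83*z + 5.87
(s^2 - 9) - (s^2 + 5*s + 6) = -5*s - 15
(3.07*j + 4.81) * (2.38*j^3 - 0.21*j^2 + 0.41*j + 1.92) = 7.3066*j^4 + 10.8031*j^3 + 0.2486*j^2 + 7.8665*j + 9.2352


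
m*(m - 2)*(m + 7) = m^3 + 5*m^2 - 14*m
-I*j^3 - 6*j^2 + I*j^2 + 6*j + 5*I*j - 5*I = (j - 5*I)*(j - I)*(-I*j + I)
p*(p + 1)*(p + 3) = p^3 + 4*p^2 + 3*p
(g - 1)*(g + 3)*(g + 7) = g^3 + 9*g^2 + 11*g - 21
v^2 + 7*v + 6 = (v + 1)*(v + 6)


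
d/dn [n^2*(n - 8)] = n*(3*n - 16)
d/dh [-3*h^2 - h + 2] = -6*h - 1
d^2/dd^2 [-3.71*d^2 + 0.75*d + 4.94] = -7.42000000000000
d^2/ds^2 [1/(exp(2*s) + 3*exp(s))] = (-(exp(s) + 3)*(4*exp(s) + 3) + 2*(2*exp(s) + 3)^2)*exp(-s)/(exp(s) + 3)^3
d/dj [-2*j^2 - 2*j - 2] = -4*j - 2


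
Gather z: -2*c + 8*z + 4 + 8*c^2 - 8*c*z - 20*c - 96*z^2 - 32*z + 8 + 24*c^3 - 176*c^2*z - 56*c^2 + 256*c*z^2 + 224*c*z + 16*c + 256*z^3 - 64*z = 24*c^3 - 48*c^2 - 6*c + 256*z^3 + z^2*(256*c - 96) + z*(-176*c^2 + 216*c - 88) + 12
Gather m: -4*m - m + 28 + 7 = 35 - 5*m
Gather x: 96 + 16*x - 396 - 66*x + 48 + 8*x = -42*x - 252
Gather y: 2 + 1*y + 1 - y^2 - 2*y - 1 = -y^2 - y + 2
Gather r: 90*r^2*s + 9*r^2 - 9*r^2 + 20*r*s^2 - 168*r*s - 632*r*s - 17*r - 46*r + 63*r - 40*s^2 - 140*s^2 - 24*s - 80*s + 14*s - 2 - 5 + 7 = 90*r^2*s + r*(20*s^2 - 800*s) - 180*s^2 - 90*s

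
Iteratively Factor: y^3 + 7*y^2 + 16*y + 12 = (y + 2)*(y^2 + 5*y + 6) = (y + 2)^2*(y + 3)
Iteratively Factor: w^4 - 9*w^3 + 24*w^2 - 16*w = (w)*(w^3 - 9*w^2 + 24*w - 16) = w*(w - 4)*(w^2 - 5*w + 4) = w*(w - 4)^2*(w - 1)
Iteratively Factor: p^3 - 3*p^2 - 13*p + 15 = (p - 1)*(p^2 - 2*p - 15) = (p - 1)*(p + 3)*(p - 5)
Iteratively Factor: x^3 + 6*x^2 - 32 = (x - 2)*(x^2 + 8*x + 16) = (x - 2)*(x + 4)*(x + 4)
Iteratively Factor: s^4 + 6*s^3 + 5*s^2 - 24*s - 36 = (s - 2)*(s^3 + 8*s^2 + 21*s + 18) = (s - 2)*(s + 2)*(s^2 + 6*s + 9) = (s - 2)*(s + 2)*(s + 3)*(s + 3)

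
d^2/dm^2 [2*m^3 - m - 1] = 12*m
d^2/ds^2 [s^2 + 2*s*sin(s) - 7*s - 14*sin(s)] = -2*s*sin(s) + 14*sin(s) + 4*cos(s) + 2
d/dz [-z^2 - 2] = -2*z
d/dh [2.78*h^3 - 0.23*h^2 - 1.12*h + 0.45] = 8.34*h^2 - 0.46*h - 1.12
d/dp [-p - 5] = -1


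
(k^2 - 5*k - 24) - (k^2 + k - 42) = 18 - 6*k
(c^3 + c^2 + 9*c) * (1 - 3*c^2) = -3*c^5 - 3*c^4 - 26*c^3 + c^2 + 9*c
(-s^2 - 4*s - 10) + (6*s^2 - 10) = 5*s^2 - 4*s - 20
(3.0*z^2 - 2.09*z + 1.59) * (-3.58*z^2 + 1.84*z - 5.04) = -10.74*z^4 + 13.0022*z^3 - 24.6578*z^2 + 13.4592*z - 8.0136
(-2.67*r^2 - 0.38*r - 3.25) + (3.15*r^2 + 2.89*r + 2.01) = 0.48*r^2 + 2.51*r - 1.24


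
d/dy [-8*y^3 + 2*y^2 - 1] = 4*y*(1 - 6*y)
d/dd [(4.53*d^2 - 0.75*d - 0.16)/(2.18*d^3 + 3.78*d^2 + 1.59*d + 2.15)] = (-9.8754*d^4 + 3.27*d^3 + 11.0841*d^2 + 20.6886*d - 1.3581)/(4.7524*d^6 + 16.4808*d^5 + 21.2208*d^4 + 21.3944*d^3 + 18.7821*d^2 + 6.837*d + 4.6225)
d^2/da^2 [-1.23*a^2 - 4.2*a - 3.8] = -2.46000000000000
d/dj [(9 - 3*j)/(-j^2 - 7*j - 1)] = 3*(-j^2 + 6*j + 22)/(j^4 + 14*j^3 + 51*j^2 + 14*j + 1)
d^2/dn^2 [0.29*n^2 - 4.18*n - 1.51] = 0.580000000000000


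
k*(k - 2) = k^2 - 2*k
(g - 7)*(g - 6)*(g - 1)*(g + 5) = g^4 - 9*g^3 - 15*g^2 + 233*g - 210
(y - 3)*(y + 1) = y^2 - 2*y - 3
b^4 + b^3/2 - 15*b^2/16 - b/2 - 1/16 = (b - 1)*(b + 1/4)^2*(b + 1)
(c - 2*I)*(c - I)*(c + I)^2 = c^4 - I*c^3 + 3*c^2 - I*c + 2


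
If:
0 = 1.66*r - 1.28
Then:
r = 0.77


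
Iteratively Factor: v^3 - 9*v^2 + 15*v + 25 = (v + 1)*(v^2 - 10*v + 25) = (v - 5)*(v + 1)*(v - 5)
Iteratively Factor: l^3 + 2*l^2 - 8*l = (l + 4)*(l^2 - 2*l) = l*(l + 4)*(l - 2)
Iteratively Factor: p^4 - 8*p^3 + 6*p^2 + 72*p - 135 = (p - 3)*(p^3 - 5*p^2 - 9*p + 45) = (p - 3)*(p + 3)*(p^2 - 8*p + 15) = (p - 3)^2*(p + 3)*(p - 5)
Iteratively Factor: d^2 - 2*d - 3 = (d + 1)*(d - 3)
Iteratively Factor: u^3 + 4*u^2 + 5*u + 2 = (u + 1)*(u^2 + 3*u + 2) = (u + 1)*(u + 2)*(u + 1)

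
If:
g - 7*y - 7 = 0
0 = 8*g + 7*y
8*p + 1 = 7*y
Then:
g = 7/9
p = -65/72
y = -8/9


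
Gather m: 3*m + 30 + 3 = 3*m + 33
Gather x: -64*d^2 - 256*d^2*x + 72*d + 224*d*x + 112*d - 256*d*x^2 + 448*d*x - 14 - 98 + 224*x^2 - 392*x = -64*d^2 + 184*d + x^2*(224 - 256*d) + x*(-256*d^2 + 672*d - 392) - 112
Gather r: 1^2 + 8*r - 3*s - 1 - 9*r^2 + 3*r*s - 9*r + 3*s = -9*r^2 + r*(3*s - 1)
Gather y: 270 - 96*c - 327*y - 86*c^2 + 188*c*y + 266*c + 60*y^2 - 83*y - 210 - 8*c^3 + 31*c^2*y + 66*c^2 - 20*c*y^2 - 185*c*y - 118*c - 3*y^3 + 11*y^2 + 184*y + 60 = -8*c^3 - 20*c^2 + 52*c - 3*y^3 + y^2*(71 - 20*c) + y*(31*c^2 + 3*c - 226) + 120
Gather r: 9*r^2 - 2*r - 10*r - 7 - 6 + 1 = 9*r^2 - 12*r - 12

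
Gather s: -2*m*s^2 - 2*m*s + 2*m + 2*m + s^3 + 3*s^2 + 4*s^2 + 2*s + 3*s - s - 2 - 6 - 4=4*m + s^3 + s^2*(7 - 2*m) + s*(4 - 2*m) - 12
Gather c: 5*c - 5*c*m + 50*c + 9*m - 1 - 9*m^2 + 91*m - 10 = c*(55 - 5*m) - 9*m^2 + 100*m - 11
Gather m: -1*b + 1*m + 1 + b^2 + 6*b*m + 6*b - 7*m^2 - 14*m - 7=b^2 + 5*b - 7*m^2 + m*(6*b - 13) - 6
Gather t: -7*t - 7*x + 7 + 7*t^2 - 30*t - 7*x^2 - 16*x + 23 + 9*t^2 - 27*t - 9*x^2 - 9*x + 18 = 16*t^2 - 64*t - 16*x^2 - 32*x + 48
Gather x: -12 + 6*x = 6*x - 12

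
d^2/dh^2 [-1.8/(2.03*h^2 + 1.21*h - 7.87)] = (14.83524*h^2 + 8.84268*h - 1.8*(4.06*h + 1.21)*(8.12*h + 2.42) - 57.51396)/(2.03*h^2 + 1.21*h - 7.87)^3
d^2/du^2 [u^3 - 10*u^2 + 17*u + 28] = 6*u - 20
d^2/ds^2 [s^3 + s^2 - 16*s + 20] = 6*s + 2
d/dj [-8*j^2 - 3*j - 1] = -16*j - 3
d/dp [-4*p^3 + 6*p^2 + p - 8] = -12*p^2 + 12*p + 1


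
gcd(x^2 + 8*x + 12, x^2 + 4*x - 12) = x + 6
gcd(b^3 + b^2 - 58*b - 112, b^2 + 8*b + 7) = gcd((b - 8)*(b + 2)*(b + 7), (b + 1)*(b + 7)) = b + 7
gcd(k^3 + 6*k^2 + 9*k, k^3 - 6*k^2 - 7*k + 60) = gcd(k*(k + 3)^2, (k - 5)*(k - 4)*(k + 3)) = k + 3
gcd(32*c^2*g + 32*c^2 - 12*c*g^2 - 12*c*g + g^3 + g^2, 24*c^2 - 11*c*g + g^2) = 8*c - g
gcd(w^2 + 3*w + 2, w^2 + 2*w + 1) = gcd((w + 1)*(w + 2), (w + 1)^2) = w + 1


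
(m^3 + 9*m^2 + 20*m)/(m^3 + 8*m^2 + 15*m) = (m + 4)/(m + 3)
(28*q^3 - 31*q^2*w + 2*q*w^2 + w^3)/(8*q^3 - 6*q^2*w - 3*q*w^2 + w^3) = (7*q + w)/(2*q + w)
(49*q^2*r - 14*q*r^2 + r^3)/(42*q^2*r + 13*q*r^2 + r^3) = (49*q^2 - 14*q*r + r^2)/(42*q^2 + 13*q*r + r^2)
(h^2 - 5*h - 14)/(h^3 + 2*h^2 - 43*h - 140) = (h + 2)/(h^2 + 9*h + 20)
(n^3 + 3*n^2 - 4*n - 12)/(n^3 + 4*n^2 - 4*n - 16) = (n + 3)/(n + 4)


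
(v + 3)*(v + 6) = v^2 + 9*v + 18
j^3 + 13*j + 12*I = (j - 4*I)*(j + I)*(j + 3*I)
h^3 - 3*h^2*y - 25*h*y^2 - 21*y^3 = (h - 7*y)*(h + y)*(h + 3*y)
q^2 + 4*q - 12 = (q - 2)*(q + 6)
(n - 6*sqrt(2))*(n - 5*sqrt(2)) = n^2 - 11*sqrt(2)*n + 60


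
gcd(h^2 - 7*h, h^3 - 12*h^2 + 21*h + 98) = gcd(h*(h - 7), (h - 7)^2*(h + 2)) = h - 7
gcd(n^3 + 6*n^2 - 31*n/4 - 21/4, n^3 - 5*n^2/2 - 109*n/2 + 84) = n^2 + 11*n/2 - 21/2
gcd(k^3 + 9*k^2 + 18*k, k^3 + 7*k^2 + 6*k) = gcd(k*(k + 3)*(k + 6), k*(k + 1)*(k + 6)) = k^2 + 6*k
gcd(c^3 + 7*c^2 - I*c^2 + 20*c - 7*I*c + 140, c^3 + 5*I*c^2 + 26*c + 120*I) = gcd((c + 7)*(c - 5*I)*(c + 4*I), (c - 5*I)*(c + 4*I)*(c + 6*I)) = c^2 - I*c + 20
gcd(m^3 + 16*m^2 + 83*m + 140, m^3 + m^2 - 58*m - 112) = m + 7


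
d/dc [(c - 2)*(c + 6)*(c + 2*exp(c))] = 2*c^2*exp(c) + 3*c^2 + 12*c*exp(c) + 8*c - 16*exp(c) - 12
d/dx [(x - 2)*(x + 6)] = 2*x + 4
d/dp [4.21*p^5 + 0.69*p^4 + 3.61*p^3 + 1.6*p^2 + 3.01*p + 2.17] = 21.05*p^4 + 2.76*p^3 + 10.83*p^2 + 3.2*p + 3.01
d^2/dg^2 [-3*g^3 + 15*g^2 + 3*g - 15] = 30 - 18*g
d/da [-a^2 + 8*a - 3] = 8 - 2*a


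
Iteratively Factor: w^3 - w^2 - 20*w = (w - 5)*(w^2 + 4*w) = (w - 5)*(w + 4)*(w)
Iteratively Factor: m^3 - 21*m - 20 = (m + 4)*(m^2 - 4*m - 5) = (m + 1)*(m + 4)*(m - 5)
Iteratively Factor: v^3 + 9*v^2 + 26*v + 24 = (v + 2)*(v^2 + 7*v + 12) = (v + 2)*(v + 3)*(v + 4)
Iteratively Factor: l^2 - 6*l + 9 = (l - 3)*(l - 3)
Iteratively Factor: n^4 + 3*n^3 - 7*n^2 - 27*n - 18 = (n + 2)*(n^3 + n^2 - 9*n - 9) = (n + 2)*(n + 3)*(n^2 - 2*n - 3) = (n + 1)*(n + 2)*(n + 3)*(n - 3)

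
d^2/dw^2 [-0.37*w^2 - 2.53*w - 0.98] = -0.740000000000000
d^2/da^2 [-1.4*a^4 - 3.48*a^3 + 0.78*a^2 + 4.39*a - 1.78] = -16.8*a^2 - 20.88*a + 1.56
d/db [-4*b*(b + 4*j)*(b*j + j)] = 4*j*(-3*b^2 - 8*b*j - 2*b - 4*j)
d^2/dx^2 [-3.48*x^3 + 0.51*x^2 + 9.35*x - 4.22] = 1.02 - 20.88*x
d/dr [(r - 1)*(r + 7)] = 2*r + 6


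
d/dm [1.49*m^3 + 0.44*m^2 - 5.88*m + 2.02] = 4.47*m^2 + 0.88*m - 5.88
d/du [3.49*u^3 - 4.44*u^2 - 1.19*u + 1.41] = 10.47*u^2 - 8.88*u - 1.19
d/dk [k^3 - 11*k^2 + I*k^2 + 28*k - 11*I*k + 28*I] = 3*k^2 + 2*k*(-11 + I) + 28 - 11*I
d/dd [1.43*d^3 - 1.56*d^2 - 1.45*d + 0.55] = 4.29*d^2 - 3.12*d - 1.45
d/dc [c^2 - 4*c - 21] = 2*c - 4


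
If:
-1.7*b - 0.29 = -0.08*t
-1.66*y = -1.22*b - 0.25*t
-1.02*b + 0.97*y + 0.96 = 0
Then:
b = -0.53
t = -7.69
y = -1.55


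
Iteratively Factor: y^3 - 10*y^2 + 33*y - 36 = (y - 4)*(y^2 - 6*y + 9) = (y - 4)*(y - 3)*(y - 3)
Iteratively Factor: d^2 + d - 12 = (d + 4)*(d - 3)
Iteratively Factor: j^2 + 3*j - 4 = (j - 1)*(j + 4)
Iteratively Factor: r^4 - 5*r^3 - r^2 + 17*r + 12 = (r + 1)*(r^3 - 6*r^2 + 5*r + 12) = (r + 1)^2*(r^2 - 7*r + 12) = (r - 3)*(r + 1)^2*(r - 4)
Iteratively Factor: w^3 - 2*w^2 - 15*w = (w)*(w^2 - 2*w - 15) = w*(w - 5)*(w + 3)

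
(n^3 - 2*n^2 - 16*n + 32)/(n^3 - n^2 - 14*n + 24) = (n - 4)/(n - 3)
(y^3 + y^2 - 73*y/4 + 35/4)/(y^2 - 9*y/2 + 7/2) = (2*y^2 + 9*y - 5)/(2*(y - 1))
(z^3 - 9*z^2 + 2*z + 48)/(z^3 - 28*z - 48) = (z^2 - 11*z + 24)/(z^2 - 2*z - 24)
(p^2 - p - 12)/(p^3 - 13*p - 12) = 1/(p + 1)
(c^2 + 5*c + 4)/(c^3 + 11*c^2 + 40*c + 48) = (c + 1)/(c^2 + 7*c + 12)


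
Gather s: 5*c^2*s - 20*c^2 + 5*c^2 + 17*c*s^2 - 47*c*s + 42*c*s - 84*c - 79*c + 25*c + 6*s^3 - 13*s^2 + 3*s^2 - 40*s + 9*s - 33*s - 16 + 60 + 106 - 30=-15*c^2 - 138*c + 6*s^3 + s^2*(17*c - 10) + s*(5*c^2 - 5*c - 64) + 120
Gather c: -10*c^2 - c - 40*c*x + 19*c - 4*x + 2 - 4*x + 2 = -10*c^2 + c*(18 - 40*x) - 8*x + 4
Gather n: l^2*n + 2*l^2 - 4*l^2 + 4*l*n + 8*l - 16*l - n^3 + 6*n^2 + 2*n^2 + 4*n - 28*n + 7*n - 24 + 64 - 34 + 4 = -2*l^2 - 8*l - n^3 + 8*n^2 + n*(l^2 + 4*l - 17) + 10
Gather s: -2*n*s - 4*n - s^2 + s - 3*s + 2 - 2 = -4*n - s^2 + s*(-2*n - 2)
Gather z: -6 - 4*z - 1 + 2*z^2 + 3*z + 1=2*z^2 - z - 6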